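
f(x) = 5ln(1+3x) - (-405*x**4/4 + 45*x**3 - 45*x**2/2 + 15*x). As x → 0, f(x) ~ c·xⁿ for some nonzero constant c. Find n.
5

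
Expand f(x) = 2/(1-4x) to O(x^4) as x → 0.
2 + 8*x + 32*x**2 + 128*x**3 + O(x**4)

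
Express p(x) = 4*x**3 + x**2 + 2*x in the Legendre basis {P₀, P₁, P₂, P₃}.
(1/3)P₀ + (22/5)P₁ + (2/3)P₂ + (8/5)P₃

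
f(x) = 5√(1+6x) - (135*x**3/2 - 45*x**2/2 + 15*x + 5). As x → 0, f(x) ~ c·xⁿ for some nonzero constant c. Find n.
4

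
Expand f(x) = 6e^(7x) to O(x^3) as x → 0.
6 + 42*x + 147*x**2 + O(x**3)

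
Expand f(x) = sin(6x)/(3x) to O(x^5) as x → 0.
2 - 12*x**2 + 108*x**4/5 + O(x**5)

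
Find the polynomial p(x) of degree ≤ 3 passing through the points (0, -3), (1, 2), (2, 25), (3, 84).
3*x**3 + 2*x - 3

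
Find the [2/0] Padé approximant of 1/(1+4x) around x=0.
16*x**2 - 4*x + 1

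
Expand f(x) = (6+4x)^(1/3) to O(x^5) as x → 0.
6**(1/3) + 2*6**(1/3)*x/9 - 4*6**(1/3)*x**2/81 + 40*6**(1/3)*x**3/2187 - 160*6**(1/3)*x**4/19683 + O(x**5)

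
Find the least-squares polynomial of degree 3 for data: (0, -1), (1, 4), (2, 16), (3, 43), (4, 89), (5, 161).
-59/63 + (514/189)x + (247/252)x² + (107/108)x³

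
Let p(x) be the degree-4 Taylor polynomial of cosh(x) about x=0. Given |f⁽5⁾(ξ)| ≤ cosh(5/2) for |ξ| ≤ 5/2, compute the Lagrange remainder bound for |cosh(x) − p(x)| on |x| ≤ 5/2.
625*cosh(5/2)/768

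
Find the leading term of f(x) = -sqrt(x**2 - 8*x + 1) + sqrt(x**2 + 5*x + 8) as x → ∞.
13/2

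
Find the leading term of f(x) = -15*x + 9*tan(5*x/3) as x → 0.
125*x**3/9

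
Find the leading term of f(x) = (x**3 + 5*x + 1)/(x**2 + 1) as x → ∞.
x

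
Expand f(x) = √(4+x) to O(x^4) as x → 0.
2 + x/4 - x**2/64 + x**3/512 + O(x**4)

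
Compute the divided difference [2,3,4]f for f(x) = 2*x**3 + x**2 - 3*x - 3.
19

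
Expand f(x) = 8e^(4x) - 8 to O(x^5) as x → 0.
32*x + 64*x**2 + 256*x**3/3 + 256*x**4/3 + O(x**5)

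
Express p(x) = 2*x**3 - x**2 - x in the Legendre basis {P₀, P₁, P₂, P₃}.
(-1/3)P₀ + (1/5)P₁ + (-2/3)P₂ + (4/5)P₃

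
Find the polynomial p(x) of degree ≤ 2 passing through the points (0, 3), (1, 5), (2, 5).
-x**2 + 3*x + 3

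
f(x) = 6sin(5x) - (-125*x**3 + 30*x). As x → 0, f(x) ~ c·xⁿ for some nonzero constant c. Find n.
5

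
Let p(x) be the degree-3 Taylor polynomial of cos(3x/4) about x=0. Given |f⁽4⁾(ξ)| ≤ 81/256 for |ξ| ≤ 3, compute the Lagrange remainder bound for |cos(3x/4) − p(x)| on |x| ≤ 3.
2187/2048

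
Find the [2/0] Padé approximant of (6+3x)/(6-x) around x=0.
x**2/9 + 2*x/3 + 1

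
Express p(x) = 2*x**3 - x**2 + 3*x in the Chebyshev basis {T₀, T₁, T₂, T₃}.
(-1/2)T₀ + (9/2)T₁ + (-1/2)T₂ + (1/2)T₃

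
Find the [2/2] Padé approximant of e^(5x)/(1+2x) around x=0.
(325*x**2/108 + 35*x/18 + 1)/(-35*x**2/108 - 19*x/18 + 1)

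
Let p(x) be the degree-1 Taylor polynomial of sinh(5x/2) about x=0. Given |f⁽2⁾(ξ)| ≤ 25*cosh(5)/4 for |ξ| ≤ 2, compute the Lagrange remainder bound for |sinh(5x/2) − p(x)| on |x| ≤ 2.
25*cosh(5)/2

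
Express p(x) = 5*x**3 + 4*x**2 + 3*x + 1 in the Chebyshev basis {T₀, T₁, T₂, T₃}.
(3)T₀ + (27/4)T₁ + (2)T₂ + (5/4)T₃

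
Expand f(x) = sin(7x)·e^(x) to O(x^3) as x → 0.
7*x + 7*x**2 + O(x**3)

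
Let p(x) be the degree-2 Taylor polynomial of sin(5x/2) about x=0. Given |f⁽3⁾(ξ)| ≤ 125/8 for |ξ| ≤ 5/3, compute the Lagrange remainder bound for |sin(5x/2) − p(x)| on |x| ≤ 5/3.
15625/1296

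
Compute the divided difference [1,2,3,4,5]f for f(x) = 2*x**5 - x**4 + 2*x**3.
29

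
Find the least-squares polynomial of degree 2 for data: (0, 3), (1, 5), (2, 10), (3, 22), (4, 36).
106/35 + (-39/70)x + (31/14)x²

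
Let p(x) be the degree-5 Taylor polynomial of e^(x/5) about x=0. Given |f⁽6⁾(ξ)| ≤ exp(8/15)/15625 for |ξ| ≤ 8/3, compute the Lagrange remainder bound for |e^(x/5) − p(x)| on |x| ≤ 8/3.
16384*exp(8/15)/512578125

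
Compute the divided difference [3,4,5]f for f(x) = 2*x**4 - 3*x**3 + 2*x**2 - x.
160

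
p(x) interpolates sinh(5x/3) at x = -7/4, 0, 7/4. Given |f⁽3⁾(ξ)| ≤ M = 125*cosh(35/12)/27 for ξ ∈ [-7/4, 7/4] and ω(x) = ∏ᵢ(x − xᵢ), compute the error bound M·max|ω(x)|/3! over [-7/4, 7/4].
42875*sqrt(3)*cosh(35/12)/46656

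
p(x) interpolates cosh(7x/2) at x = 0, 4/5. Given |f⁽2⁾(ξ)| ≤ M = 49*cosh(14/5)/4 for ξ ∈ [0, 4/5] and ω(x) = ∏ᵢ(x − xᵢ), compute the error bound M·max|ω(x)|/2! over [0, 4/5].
49*cosh(14/5)/50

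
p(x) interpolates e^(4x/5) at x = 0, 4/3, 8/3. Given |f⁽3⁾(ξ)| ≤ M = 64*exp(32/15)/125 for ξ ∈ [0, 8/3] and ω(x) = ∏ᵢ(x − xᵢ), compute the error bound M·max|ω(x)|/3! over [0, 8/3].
4096*sqrt(3)*exp(32/15)/91125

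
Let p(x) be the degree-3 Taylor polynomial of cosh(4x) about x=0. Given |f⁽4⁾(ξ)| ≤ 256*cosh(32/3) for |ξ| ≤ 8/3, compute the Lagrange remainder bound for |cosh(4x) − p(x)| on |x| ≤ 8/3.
131072*cosh(32/3)/243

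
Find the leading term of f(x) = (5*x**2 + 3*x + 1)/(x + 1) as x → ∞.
5*x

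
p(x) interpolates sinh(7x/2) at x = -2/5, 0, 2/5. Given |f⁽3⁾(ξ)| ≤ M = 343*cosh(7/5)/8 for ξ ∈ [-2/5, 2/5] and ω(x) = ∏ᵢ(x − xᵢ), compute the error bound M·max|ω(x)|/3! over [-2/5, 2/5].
343*sqrt(3)*cosh(7/5)/3375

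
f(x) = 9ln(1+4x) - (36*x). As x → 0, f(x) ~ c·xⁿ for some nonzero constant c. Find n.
2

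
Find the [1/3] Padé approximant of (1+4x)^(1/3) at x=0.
(10*x/3 + 1)/(64*x**3/81 - 8*x**2/9 + 2*x + 1)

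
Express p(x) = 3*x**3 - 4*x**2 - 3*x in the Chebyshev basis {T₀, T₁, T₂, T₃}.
(-2)T₀ + (-3/4)T₁ + (-2)T₂ + (3/4)T₃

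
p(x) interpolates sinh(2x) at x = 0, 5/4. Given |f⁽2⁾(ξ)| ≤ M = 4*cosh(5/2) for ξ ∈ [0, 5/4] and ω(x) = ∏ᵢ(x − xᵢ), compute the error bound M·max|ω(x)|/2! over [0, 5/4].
25*cosh(5/2)/32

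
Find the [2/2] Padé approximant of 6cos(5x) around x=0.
(6 - 125*x**2/2)/(25*x**2/12 + 1)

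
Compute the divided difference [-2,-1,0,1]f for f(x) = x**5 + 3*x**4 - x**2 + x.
-1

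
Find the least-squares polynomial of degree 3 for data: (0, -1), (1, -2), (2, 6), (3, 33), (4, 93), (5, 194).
-61/63 + (-647/378)x + (-76/63)x² + (101/54)x³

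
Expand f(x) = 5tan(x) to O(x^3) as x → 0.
5*x + O(x**3)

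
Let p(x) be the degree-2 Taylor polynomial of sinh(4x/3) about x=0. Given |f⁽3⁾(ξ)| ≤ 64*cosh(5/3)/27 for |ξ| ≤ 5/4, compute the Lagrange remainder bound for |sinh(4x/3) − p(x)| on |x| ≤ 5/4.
125*cosh(5/3)/162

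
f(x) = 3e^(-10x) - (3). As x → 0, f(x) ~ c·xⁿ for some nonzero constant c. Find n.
1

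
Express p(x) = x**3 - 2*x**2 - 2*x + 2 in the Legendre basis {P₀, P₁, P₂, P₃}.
(4/3)P₀ + (-7/5)P₁ + (-4/3)P₂ + (2/5)P₃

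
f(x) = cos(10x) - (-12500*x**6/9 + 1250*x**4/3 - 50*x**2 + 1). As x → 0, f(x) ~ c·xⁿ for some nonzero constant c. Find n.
8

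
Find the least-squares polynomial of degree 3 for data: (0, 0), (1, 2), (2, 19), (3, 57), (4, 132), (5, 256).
-17/63 + (241/189)x + (-13/126)x² + (109/54)x³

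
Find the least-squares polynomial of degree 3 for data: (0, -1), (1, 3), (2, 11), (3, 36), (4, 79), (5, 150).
-17/21 + (251/126)x + (-5/84)x² + (41/36)x³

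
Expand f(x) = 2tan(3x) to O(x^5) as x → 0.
6*x + 18*x**3 + O(x**5)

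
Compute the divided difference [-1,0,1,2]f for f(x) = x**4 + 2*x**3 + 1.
4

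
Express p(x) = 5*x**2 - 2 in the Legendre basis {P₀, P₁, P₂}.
(-1/3)P₀ + (10/3)P₂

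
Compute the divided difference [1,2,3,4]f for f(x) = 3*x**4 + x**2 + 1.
30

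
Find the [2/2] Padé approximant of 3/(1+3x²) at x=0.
3/(3*x**2 + 1)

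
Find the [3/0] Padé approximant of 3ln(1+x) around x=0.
x*(2*x**2 - 3*x + 6)/2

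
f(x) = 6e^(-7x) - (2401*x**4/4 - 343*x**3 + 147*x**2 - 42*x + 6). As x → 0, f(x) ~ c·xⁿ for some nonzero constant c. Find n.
5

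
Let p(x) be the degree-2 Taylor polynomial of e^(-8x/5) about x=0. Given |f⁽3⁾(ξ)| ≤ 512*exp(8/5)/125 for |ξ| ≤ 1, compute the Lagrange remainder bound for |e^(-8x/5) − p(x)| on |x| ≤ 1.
256*exp(8/5)/375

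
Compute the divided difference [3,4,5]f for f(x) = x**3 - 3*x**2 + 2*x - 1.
9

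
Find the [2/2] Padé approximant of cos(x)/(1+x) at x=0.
(-7*x**2/12 + x/6 + 1)/(x**2/12 + 7*x/6 + 1)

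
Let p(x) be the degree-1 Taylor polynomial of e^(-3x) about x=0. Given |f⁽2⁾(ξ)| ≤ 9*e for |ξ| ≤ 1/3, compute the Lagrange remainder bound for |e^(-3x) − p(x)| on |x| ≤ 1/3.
e/2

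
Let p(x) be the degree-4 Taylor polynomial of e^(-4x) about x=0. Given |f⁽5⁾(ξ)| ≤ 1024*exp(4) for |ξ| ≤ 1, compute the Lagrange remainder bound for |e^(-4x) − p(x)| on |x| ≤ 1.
128*exp(4)/15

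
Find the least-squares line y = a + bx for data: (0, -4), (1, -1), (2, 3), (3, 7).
a = -43/10, b = 37/10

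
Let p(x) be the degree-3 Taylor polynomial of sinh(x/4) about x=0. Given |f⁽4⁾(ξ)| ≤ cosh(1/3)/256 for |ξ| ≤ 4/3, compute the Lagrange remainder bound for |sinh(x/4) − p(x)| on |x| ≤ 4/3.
cosh(1/3)/1944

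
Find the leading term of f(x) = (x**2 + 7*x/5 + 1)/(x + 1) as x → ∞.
x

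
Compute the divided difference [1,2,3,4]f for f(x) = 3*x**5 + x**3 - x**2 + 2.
196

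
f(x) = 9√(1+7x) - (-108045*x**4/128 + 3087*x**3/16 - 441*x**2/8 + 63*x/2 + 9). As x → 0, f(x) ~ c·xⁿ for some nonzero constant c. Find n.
5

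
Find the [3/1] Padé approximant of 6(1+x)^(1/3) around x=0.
(-2*x**3/27 + 2*x**2/3 + 6*x + 6)/(2*x/3 + 1)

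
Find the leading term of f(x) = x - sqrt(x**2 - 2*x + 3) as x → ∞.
1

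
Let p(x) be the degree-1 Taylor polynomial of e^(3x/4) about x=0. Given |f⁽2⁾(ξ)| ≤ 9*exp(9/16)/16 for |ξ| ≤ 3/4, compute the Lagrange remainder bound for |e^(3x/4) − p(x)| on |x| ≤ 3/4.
81*exp(9/16)/512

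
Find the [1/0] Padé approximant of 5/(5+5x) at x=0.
1 - x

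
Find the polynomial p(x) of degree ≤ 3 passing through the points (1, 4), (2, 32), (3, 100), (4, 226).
3*x**3 + 2*x**2 + x - 2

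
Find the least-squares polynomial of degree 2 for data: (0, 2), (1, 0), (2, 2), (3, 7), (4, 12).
57/35 + (-151/70)x + (17/14)x²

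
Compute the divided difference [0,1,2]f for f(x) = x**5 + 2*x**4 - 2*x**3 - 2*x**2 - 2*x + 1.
21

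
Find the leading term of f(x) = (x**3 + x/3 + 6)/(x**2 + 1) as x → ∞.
x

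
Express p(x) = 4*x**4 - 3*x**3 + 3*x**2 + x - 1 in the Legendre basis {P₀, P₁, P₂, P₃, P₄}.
(4/5)P₀ + (-4/5)P₁ + (30/7)P₂ + (-6/5)P₃ + (32/35)P₄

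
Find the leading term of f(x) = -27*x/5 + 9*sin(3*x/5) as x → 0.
-81*x**3/250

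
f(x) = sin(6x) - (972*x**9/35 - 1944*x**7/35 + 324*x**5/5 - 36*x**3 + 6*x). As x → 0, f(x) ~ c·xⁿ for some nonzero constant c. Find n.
11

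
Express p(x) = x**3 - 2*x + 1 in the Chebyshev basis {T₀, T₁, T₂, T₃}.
T₀ + (-5/4)T₁ + (1/4)T₃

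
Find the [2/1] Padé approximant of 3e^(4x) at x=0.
(8*x**2 + 8*x + 3)/(1 - 4*x/3)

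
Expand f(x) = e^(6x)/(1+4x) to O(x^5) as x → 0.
1 + 2*x + 10*x**2 - 4*x**3 + 70*x**4 + O(x**5)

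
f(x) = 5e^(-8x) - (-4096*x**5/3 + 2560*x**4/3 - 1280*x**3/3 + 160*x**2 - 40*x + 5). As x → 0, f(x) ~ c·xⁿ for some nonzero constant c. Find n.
6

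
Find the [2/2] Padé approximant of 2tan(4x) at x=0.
8*x/(1 - 16*x**2/3)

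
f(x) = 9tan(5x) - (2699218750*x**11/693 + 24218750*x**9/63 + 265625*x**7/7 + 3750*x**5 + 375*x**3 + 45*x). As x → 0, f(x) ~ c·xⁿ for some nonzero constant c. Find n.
13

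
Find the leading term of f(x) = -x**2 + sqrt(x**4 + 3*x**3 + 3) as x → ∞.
3*x/2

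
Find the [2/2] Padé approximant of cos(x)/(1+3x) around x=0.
(-103*x**2/204 + x/34 + 1)/(x**2/12 + 103*x/34 + 1)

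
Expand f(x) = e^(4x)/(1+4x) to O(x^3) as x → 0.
1 + 8*x**2 + O(x**3)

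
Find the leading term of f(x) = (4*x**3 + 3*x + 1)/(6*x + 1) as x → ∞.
2*x**2/3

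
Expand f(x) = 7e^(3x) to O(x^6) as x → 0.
7 + 21*x + 63*x**2/2 + 63*x**3/2 + 189*x**4/8 + 567*x**5/40 + O(x**6)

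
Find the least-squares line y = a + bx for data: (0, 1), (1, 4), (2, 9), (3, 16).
a = 0, b = 5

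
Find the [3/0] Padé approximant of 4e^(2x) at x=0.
16*x**3/3 + 8*x**2 + 8*x + 4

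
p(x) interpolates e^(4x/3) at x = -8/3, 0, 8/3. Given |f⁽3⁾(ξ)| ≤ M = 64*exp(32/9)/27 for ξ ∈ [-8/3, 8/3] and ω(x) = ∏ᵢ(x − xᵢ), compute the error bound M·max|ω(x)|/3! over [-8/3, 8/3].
32768*sqrt(3)*exp(32/9)/19683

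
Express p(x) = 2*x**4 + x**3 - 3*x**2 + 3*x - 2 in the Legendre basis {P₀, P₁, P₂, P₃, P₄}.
(-13/5)P₀ + (18/5)P₁ + (-6/7)P₂ + (2/5)P₃ + (16/35)P₄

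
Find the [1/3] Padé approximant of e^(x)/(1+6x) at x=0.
(23*x/68 + 1)/(397*x**3/408 - 259*x**2/68 + 363*x/68 + 1)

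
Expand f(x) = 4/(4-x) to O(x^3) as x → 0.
1 + x/4 + x**2/16 + O(x**3)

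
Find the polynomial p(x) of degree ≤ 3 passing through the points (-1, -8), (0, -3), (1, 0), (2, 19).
3*x**3 - x**2 + x - 3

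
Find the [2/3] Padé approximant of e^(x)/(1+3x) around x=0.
(157*x**2/1820 + 46*x/91 + 1)/(661*x**3/2730 - 2553*x**2/1820 + 228*x/91 + 1)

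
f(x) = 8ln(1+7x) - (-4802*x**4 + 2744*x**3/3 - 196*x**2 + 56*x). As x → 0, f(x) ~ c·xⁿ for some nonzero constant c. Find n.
5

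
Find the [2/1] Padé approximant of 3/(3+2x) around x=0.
1/(2*x/3 + 1)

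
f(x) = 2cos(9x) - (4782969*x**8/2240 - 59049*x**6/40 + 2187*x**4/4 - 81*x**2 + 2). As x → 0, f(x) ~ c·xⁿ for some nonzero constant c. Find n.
10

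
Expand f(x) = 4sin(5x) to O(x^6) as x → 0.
20*x - 250*x**3/3 + 625*x**5/6 + O(x**6)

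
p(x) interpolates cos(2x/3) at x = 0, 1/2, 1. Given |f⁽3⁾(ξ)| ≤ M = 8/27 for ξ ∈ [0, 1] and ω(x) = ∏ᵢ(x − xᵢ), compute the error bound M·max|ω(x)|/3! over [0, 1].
sqrt(3)/729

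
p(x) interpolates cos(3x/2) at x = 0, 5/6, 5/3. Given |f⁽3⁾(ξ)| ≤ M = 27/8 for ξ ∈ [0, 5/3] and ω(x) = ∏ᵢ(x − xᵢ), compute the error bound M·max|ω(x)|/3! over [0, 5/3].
125*sqrt(3)/1728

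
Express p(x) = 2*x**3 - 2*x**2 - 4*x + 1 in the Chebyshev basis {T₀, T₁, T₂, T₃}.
(-5/2)T₁ - T₂ + (1/2)T₃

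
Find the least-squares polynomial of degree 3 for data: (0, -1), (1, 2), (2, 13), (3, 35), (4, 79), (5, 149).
-23/21 + (323/126)x + (-17/84)x² + (41/36)x³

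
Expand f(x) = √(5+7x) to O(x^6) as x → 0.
sqrt(5) + 7*sqrt(5)*x/10 - 49*sqrt(5)*x**2/200 + 343*sqrt(5)*x**3/2000 - 2401*sqrt(5)*x**4/16000 + 117649*sqrt(5)*x**5/800000 + O(x**6)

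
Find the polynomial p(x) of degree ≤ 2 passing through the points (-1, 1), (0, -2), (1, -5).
-3*x - 2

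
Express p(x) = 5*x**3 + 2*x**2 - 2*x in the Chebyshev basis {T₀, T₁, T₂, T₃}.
T₀ + (7/4)T₁ + T₂ + (5/4)T₃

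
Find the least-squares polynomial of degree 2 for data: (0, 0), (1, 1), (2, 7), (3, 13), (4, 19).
-4/7 + (15/7)x + (5/7)x²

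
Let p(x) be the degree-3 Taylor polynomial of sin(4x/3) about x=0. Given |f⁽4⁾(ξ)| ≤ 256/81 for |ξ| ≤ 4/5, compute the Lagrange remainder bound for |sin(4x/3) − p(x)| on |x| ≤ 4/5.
8192/151875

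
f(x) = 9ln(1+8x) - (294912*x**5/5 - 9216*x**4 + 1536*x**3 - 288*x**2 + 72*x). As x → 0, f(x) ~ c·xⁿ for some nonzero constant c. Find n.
6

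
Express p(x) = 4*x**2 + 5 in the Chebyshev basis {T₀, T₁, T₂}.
(7)T₀ + (2)T₂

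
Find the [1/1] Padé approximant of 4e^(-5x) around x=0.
(4 - 10*x)/(5*x/2 + 1)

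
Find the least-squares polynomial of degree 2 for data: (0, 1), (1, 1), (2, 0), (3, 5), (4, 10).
9/7 + (-83/35)x + (8/7)x²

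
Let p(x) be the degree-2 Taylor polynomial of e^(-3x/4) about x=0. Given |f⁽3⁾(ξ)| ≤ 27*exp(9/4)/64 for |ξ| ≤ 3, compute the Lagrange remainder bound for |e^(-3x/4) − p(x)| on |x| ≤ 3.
243*exp(9/4)/128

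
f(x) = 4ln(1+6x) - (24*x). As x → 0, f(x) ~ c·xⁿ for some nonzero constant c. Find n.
2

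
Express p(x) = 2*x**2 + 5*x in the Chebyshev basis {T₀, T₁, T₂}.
T₀ + (5)T₁ + T₂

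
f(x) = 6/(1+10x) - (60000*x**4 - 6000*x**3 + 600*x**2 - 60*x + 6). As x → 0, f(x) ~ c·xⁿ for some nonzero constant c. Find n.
5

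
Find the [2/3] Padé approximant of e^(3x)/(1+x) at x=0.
(3*x**2/4 + 6*x/5 + 1)/(3*x**3/10 - 3*x**2/20 - 4*x/5 + 1)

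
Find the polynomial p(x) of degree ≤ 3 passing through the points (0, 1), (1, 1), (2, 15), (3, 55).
2*x**3 + x**2 - 3*x + 1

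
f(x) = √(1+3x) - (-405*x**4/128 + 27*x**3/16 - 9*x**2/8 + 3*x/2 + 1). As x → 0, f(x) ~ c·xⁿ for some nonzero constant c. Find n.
5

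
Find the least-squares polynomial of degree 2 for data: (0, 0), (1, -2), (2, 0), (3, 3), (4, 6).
-3/7 + (-101/70)x + (11/14)x²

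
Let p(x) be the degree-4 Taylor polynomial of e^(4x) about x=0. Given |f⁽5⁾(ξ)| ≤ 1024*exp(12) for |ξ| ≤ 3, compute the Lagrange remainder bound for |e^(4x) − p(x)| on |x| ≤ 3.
10368*exp(12)/5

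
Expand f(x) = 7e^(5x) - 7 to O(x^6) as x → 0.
35*x + 175*x**2/2 + 875*x**3/6 + 4375*x**4/24 + 4375*x**5/24 + O(x**6)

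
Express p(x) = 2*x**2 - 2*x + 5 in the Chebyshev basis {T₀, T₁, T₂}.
(6)T₀ + (-2)T₁ + T₂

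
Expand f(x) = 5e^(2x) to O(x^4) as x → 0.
5 + 10*x + 10*x**2 + 20*x**3/3 + O(x**4)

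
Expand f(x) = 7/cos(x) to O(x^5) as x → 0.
7 + 7*x**2/2 + 35*x**4/24 + O(x**5)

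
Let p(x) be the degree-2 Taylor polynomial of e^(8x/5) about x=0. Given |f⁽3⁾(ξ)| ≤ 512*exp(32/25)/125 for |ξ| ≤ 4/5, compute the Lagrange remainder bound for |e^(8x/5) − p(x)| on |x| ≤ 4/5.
16384*exp(32/25)/46875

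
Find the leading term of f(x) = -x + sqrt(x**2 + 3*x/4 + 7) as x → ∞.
3/8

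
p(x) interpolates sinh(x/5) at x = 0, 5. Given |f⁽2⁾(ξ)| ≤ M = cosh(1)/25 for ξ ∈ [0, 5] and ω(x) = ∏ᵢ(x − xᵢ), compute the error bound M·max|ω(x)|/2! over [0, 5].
cosh(1)/8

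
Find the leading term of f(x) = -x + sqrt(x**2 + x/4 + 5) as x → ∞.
1/8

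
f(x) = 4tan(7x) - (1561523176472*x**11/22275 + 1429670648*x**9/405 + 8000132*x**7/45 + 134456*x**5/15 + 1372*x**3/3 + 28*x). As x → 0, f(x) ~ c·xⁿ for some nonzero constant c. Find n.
13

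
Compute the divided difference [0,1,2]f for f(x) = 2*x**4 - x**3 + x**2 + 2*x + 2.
12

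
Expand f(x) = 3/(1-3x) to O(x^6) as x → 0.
3 + 9*x + 27*x**2 + 81*x**3 + 243*x**4 + 729*x**5 + O(x**6)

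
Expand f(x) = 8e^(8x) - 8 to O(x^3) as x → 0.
64*x + 256*x**2 + O(x**3)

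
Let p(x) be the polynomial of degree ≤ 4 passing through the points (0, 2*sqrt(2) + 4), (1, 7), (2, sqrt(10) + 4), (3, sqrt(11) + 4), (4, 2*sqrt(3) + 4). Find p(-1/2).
-187/32 - 45*sqrt(11)/32 + 35*sqrt(3)/64 + 315*sqrt(2)/64 + 189*sqrt(10)/64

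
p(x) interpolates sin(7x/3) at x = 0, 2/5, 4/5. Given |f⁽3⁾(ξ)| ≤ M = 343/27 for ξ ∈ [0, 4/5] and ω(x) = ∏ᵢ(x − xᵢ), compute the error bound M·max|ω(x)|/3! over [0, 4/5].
2744*sqrt(3)/91125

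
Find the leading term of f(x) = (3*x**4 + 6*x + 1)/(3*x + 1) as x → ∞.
x**3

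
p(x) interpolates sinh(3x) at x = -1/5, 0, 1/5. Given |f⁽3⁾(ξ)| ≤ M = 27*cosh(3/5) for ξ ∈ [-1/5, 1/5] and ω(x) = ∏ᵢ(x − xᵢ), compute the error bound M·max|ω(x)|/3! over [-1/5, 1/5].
sqrt(3)*cosh(3/5)/125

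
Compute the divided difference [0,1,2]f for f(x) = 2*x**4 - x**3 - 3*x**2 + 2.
8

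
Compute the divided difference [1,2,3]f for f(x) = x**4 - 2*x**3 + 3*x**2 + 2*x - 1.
16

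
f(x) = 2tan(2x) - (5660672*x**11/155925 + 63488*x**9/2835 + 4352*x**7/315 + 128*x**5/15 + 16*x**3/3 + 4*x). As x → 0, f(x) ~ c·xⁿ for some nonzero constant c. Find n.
13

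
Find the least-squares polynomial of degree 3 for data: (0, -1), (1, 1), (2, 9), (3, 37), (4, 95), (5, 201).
-23/21 + (244/63)x + (-80/21)x² + (20/9)x³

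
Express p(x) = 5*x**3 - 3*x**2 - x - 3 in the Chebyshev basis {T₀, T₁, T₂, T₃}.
(-9/2)T₀ + (11/4)T₁ + (-3/2)T₂ + (5/4)T₃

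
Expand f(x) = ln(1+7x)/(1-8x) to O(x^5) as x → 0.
7*x + 63*x**2/2 + 1099*x**3/3 + 27965*x**4/12 + O(x**5)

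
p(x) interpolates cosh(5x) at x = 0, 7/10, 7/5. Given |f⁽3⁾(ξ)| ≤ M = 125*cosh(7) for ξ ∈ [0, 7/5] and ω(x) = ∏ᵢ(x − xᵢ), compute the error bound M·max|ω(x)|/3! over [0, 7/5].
343*sqrt(3)*cosh(7)/216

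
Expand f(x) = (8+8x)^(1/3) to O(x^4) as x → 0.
2 + 2*x/3 - 2*x**2/9 + 10*x**3/81 + O(x**4)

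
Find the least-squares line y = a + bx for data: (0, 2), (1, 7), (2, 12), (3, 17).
a = 2, b = 5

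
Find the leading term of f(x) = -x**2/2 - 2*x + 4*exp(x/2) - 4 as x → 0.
x**3/12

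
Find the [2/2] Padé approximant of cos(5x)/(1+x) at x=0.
(-2825*x**2/276 - 25*x/138 + 1)/(25*x**2/12 + 113*x/138 + 1)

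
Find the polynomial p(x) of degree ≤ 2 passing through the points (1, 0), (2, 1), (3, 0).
-x**2 + 4*x - 3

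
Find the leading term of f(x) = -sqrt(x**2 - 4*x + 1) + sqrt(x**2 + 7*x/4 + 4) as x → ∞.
23/8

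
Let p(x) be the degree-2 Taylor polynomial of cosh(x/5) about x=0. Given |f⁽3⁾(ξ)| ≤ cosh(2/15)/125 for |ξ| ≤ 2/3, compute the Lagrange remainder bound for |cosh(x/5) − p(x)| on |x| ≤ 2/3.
4*cosh(2/15)/10125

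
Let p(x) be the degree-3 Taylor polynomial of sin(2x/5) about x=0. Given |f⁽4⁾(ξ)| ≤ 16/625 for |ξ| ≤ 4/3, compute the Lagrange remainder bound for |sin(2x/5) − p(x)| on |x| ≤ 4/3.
512/151875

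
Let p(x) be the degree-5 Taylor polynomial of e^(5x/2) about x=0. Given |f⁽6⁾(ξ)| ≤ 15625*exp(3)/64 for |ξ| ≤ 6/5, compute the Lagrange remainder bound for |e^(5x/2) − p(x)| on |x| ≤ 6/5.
81*exp(3)/80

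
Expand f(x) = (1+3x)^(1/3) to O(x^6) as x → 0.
1 + x - x**2 + 5*x**3/3 - 10*x**4/3 + 22*x**5/3 + O(x**6)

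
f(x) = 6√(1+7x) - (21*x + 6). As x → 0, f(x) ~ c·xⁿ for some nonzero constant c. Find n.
2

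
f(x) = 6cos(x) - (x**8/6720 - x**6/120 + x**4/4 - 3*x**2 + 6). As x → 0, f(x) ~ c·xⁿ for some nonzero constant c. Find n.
10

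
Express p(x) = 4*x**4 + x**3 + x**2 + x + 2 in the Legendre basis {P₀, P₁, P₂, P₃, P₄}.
(47/15)P₀ + (8/5)P₁ + (62/21)P₂ + (2/5)P₃ + (32/35)P₄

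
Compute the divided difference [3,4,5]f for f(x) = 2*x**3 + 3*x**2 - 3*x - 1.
27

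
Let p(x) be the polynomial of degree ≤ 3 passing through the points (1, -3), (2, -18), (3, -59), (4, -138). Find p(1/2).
-3/2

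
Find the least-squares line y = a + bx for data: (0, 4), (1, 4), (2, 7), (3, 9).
a = 33/10, b = 9/5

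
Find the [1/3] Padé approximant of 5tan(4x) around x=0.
20*x/(1 - 16*x**2/3)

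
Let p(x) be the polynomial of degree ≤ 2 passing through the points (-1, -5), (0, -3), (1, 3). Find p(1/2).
-1/2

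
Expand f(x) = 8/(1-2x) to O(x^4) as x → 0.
8 + 16*x + 32*x**2 + 64*x**3 + O(x**4)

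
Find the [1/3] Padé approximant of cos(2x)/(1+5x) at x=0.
(1 - x/3)/(28*x**3/3 + x**2/3 + 14*x/3 + 1)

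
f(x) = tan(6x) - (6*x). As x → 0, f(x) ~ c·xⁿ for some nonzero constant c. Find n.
3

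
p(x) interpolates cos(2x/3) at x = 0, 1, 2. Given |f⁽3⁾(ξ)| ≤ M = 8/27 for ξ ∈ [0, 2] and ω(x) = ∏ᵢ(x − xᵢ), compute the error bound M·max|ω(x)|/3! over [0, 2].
8*sqrt(3)/729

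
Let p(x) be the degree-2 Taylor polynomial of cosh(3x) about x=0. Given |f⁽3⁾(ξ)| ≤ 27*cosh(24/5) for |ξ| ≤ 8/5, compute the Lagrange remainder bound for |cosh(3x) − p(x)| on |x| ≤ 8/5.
2304*cosh(24/5)/125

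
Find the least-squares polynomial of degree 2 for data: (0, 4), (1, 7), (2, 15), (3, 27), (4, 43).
136/35 + (43/35)x + (15/7)x²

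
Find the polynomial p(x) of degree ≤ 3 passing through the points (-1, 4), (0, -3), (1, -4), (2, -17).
-3*x**3 + 3*x**2 - x - 3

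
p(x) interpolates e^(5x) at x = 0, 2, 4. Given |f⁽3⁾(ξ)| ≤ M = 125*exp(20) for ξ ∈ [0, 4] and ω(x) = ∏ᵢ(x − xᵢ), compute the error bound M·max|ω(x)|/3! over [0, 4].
1000*sqrt(3)*exp(20)/27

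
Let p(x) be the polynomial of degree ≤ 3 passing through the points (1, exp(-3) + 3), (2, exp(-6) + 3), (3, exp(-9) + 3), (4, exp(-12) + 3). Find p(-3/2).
(-495*exp(6) - 105 + 385*exp(3) + 231*exp(9) + 48*exp(12))*exp(-12)/16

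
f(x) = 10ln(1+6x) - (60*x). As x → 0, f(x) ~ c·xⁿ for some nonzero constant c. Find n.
2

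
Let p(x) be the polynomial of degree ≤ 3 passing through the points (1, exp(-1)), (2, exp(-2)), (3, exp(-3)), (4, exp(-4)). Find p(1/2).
(-35*exp(2) - 5 + 21*e + 35*exp(3))*exp(-4)/16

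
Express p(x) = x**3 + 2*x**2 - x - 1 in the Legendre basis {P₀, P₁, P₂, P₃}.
(-1/3)P₀ + (-2/5)P₁ + (4/3)P₂ + (2/5)P₃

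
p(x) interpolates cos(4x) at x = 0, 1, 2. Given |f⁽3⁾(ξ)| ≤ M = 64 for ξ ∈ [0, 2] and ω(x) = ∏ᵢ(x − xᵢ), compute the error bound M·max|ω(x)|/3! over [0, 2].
64*sqrt(3)/27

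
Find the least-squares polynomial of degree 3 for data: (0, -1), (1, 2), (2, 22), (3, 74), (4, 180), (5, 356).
-137/126 + (1349/756)x + (-88/63)x² + (331/108)x³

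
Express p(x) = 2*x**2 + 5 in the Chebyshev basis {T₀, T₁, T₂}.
(6)T₀ + T₂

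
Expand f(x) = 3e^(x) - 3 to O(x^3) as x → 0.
3*x + 3*x**2/2 + O(x**3)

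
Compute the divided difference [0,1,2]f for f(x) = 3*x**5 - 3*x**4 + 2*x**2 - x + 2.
26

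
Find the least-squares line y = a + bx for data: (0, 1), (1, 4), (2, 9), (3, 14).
a = 2/5, b = 22/5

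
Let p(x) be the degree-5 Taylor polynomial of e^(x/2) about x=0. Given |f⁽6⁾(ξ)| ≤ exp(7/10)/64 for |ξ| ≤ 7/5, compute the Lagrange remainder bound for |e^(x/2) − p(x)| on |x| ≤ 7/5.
117649*exp(7/10)/720000000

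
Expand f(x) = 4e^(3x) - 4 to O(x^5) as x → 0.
12*x + 18*x**2 + 18*x**3 + 27*x**4/2 + O(x**5)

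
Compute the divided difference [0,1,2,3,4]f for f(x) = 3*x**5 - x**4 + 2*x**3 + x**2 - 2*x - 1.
29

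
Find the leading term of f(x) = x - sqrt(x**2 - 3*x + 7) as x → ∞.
3/2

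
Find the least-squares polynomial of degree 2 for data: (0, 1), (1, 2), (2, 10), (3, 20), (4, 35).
24/35 + (1/35)x + (15/7)x²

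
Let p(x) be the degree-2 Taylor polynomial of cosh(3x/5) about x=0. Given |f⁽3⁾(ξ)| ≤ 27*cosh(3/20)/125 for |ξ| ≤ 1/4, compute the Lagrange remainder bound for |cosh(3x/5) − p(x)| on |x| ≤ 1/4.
9*cosh(3/20)/16000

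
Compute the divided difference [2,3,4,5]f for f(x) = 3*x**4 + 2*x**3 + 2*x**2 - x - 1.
44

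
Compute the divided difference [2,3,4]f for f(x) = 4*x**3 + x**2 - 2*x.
37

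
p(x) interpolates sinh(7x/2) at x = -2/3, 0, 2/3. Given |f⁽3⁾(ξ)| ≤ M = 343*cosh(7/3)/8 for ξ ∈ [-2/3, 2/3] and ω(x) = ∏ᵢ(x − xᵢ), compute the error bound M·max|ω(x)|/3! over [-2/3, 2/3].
343*sqrt(3)*cosh(7/3)/729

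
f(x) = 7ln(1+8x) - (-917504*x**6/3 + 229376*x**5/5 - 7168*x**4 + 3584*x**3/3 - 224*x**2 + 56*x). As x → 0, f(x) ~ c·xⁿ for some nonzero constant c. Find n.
7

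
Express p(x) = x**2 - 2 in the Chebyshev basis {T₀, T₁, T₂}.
(-3/2)T₀ + (1/2)T₂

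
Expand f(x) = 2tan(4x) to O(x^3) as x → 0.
8*x + O(x**3)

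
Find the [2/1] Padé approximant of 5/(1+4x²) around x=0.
5 - 20*x**2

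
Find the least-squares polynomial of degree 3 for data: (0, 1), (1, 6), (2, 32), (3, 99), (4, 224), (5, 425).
137/126 + (-251/756)x + (487/252)x² + (163/54)x³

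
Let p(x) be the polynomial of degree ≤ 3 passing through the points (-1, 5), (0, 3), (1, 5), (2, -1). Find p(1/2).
17/4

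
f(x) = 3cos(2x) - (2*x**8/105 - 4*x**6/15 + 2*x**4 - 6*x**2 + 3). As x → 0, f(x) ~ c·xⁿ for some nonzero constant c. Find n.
10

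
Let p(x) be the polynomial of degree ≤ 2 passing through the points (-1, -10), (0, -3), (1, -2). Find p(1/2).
-7/4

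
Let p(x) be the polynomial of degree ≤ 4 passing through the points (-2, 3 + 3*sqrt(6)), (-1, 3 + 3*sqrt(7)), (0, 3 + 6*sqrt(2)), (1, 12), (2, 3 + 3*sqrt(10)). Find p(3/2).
-105*sqrt(2)/32 - 15*sqrt(6)/128 + 21*sqrt(7)/32 + 105*sqrt(10)/128 + 411/32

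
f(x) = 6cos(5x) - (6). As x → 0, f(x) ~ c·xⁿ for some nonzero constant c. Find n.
2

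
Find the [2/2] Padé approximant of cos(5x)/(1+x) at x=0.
(-2825*x**2/276 - 25*x/138 + 1)/(25*x**2/12 + 113*x/138 + 1)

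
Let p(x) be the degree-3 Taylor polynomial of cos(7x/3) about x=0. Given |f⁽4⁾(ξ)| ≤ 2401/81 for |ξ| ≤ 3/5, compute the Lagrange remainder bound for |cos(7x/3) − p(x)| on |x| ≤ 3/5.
2401/15000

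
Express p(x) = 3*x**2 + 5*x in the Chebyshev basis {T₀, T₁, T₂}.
(3/2)T₀ + (5)T₁ + (3/2)T₂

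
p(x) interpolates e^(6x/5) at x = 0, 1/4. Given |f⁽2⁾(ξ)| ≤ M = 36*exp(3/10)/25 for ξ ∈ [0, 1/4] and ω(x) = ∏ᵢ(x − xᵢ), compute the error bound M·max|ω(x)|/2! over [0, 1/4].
9*exp(3/10)/800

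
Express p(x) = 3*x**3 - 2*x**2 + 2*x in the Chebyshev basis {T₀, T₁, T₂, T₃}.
-T₀ + (17/4)T₁ - T₂ + (3/4)T₃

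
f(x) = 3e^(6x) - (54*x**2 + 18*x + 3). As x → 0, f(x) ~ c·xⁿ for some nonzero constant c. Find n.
3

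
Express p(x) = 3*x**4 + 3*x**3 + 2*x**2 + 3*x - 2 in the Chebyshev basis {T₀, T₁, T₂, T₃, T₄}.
(1/8)T₀ + (21/4)T₁ + (5/2)T₂ + (3/4)T₃ + (3/8)T₄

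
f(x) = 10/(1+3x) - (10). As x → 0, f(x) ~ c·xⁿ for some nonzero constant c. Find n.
1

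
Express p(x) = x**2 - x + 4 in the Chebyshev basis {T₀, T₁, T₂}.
(9/2)T₀ - T₁ + (1/2)T₂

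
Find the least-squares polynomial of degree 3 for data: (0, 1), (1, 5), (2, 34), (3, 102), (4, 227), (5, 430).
47/63 + (-76/189)x + (89/36)x² + (319/108)x³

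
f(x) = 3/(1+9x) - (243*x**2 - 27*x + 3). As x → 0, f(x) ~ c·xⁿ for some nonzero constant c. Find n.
3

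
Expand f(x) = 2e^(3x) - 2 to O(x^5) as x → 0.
6*x + 9*x**2 + 9*x**3 + 27*x**4/4 + O(x**5)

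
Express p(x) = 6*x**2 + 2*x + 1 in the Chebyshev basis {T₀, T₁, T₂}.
(4)T₀ + (2)T₁ + (3)T₂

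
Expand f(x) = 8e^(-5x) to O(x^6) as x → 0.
8 - 40*x + 100*x**2 - 500*x**3/3 + 625*x**4/3 - 625*x**5/3 + O(x**6)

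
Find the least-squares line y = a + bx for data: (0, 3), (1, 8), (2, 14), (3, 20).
a = 27/10, b = 57/10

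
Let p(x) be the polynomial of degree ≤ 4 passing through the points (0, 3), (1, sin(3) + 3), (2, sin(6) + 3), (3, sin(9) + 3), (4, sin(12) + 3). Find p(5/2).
45*sin(6)/64 - 5*sin(3)/32 - 5*sin(12)/128 + 15*sin(9)/32 + 3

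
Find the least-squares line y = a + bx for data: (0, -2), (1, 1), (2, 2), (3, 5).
a = -9/5, b = 11/5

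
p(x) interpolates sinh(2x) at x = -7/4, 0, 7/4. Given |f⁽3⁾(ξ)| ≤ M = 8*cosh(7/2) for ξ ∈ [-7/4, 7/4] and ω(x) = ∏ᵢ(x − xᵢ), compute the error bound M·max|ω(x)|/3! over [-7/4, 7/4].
343*sqrt(3)*cosh(7/2)/216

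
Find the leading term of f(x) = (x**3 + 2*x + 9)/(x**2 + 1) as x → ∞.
x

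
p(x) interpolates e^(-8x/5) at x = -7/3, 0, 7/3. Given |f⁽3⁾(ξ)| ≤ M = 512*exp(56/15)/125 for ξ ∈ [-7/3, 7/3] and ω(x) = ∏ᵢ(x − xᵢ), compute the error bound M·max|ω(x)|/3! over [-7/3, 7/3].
175616*sqrt(3)*exp(56/15)/91125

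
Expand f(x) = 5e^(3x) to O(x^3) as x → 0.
5 + 15*x + 45*x**2/2 + O(x**3)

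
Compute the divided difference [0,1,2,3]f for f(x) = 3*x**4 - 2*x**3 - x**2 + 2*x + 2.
16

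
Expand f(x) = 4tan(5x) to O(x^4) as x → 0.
20*x + 500*x**3/3 + O(x**4)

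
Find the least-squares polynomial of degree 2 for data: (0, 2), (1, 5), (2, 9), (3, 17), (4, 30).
17/7 + (-2/35)x + (12/7)x²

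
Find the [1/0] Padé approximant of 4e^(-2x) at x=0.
4 - 8*x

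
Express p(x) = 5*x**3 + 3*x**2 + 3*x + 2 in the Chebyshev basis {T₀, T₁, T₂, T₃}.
(7/2)T₀ + (27/4)T₁ + (3/2)T₂ + (5/4)T₃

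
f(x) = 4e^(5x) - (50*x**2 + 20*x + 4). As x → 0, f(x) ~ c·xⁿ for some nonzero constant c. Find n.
3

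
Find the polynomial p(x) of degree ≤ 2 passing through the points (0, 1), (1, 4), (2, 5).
-x**2 + 4*x + 1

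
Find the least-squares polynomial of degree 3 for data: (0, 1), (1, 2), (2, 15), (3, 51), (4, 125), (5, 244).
23/21 + (-97/63)x + (13/42)x² + (35/18)x³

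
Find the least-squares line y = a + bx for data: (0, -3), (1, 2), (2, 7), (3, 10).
a = -13/5, b = 22/5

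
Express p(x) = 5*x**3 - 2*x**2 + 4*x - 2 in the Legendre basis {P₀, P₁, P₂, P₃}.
(-8/3)P₀ + (7)P₁ + (-4/3)P₂ + (2)P₃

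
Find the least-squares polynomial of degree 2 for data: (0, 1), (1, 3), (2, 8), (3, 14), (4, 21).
27/35 + (137/70)x + (11/14)x²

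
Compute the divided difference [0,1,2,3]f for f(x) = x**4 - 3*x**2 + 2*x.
6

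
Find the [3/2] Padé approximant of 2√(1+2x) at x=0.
(x**3/2 + 9*x**2/2 + 6*x + 2)/(3*x**2/4 + 2*x + 1)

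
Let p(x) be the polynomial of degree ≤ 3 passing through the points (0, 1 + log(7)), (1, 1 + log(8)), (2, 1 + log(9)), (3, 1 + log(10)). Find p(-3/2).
1 + log(5064403678929*2**(3/8)*3**(7/8)*5**(13/16)*7**(9/16)/34359738368000)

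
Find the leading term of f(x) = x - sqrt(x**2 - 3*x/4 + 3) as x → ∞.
3/8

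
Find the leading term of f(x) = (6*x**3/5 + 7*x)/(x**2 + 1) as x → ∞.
6*x/5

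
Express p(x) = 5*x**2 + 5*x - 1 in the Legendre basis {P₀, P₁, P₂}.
(2/3)P₀ + (5)P₁ + (10/3)P₂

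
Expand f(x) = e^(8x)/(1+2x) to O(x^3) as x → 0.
1 + 6*x + 20*x**2 + O(x**3)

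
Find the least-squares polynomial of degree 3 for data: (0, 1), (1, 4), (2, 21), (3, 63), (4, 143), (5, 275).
8/9 + (230/189)x + (29/252)x² + (229/108)x³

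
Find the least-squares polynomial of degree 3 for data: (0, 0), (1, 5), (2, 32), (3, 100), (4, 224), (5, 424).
(-19/42)x + (69/28)x² + (35/12)x³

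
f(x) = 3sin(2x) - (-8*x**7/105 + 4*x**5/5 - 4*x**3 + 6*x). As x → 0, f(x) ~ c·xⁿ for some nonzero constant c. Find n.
9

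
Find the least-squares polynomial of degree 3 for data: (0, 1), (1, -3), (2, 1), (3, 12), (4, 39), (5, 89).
2/3 + (-365/126)x + (-13/21)x² + (17/18)x³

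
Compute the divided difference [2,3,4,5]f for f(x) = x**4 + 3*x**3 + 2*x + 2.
17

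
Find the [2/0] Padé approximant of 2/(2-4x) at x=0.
4*x**2 + 2*x + 1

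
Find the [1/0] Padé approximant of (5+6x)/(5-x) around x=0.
7*x/5 + 1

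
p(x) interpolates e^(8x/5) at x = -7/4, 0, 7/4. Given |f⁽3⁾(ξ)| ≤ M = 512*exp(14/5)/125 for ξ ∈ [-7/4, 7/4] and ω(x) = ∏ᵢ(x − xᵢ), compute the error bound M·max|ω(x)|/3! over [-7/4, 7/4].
2744*sqrt(3)*exp(14/5)/3375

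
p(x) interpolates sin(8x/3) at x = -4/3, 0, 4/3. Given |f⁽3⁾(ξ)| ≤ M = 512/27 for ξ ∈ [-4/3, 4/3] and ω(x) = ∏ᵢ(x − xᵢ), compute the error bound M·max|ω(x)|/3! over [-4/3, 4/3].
32768*sqrt(3)/19683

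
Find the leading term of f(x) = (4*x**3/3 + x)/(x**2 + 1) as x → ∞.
4*x/3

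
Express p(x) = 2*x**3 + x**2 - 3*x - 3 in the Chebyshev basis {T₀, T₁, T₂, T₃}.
(-5/2)T₀ + (-3/2)T₁ + (1/2)T₂ + (1/2)T₃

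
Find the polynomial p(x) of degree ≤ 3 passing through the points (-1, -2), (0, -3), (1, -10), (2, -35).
-2*x**3 - 3*x**2 - 2*x - 3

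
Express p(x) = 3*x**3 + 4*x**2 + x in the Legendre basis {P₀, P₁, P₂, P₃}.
(4/3)P₀ + (14/5)P₁ + (8/3)P₂ + (6/5)P₃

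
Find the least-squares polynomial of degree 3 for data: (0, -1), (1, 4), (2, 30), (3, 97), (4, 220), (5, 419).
-121/126 + (-173/756)x + (73/36)x² + (80/27)x³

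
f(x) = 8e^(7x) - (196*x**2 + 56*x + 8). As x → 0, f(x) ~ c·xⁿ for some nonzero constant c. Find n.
3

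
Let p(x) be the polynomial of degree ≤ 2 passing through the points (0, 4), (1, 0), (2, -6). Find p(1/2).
9/4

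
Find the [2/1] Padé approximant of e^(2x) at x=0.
(2*x**2/3 + 4*x/3 + 1)/(1 - 2*x/3)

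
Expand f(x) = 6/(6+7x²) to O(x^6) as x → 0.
1 - 7*x**2/6 + 49*x**4/36 + O(x**6)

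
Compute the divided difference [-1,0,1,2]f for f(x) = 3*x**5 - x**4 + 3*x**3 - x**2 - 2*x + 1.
16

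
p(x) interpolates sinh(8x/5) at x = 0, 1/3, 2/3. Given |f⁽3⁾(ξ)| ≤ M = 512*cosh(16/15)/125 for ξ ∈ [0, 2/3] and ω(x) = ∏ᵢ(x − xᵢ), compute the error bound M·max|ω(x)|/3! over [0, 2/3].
512*sqrt(3)*cosh(16/15)/91125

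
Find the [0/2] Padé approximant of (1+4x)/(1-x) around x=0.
1/(20*x**2 - 5*x + 1)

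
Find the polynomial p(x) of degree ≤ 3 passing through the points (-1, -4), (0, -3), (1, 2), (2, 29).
3*x**3 + 2*x**2 - 3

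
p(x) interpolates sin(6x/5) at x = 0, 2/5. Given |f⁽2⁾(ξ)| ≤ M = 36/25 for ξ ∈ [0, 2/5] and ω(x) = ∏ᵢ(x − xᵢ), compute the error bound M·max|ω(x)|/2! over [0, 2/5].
18/625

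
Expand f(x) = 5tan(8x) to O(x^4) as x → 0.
40*x + 2560*x**3/3 + O(x**4)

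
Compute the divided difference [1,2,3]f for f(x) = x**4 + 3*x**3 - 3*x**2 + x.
40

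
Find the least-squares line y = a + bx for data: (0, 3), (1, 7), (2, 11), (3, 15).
a = 3, b = 4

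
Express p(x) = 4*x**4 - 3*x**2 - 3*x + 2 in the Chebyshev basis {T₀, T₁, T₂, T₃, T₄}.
(2)T₀ + (-3)T₁ + (1/2)T₂ + (1/2)T₄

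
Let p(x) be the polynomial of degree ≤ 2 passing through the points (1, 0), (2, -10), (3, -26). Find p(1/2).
11/4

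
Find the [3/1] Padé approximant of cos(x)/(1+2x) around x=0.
(x**3/48 - 43*x**2/84 + x/168 + 1)/(337*x/168 + 1)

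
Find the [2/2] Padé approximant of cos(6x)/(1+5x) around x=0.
(-180*x**2/7 + 15*x/7 + 1)/(3*x**2 + 50*x/7 + 1)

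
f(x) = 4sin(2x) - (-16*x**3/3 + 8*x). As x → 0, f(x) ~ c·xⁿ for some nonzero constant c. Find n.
5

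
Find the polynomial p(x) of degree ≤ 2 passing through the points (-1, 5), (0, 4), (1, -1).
-2*x**2 - 3*x + 4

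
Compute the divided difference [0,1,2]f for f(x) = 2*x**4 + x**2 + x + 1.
15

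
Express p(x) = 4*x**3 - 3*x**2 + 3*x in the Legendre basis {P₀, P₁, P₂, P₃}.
-P₀ + (27/5)P₁ + (-2)P₂ + (8/5)P₃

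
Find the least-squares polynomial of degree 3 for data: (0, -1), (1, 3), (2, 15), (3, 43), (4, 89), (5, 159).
-8/9 + (125/378)x + (148/63)x² + (43/54)x³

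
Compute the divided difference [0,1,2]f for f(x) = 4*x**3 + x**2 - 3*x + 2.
13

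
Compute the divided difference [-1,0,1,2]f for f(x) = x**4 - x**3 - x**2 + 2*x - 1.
1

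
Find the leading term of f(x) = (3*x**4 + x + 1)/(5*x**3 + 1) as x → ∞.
3*x/5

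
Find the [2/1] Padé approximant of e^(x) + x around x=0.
(-x**2/6 + 5*x/3 + 1)/(1 - x/3)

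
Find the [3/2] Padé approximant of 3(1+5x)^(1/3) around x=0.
(175*x**3/27 + 35*x**2 + 21*x + 3)/(50*x**2/9 + 16*x/3 + 1)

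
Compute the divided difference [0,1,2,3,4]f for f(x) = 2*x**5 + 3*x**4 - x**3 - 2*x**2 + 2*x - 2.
23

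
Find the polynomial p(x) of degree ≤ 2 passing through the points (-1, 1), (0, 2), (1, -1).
-2*x**2 - x + 2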